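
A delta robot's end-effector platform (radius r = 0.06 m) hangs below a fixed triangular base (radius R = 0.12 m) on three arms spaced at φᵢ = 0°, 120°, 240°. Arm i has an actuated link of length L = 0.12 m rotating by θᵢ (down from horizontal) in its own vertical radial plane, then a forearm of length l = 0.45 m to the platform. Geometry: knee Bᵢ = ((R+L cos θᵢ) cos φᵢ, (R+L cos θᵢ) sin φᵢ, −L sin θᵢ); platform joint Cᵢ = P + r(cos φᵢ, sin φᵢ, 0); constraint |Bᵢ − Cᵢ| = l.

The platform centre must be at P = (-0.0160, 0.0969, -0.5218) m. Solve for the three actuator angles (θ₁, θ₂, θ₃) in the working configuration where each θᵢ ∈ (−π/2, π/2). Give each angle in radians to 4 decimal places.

rotate P by −φ1: (-0.0160, 0.0969, -0.5218)
  e−x'=0.0760;  (l²−L²−(e−x')²−y'²−z²)/2L = -0.4139
  γ=atan2(-0.5218,0.0760)=-1.4262;  ψ=arccos(-0.7850)=2.4734;  θ1=γ+ψ≈1.0473
rotate P by −φ2: (0.0919, -0.0346, -0.5218)
  A=-0.0319, B=-0.5218, C=(l²−L²−A²−y'²−z²)/(2L)=-0.3600
  γ=atan2(-0.5218,-0.0319)=-1.6319;  ψ=arccos(-0.6886)=2.3303;  θ2=γ+ψ≈0.6984
φ3=240.0° → target in arm frame (-0.0759, -0.0623)
  A=0.1359, B=-0.5218, C=(l²−L²−A²−y'²−z²)/(2L)=-0.4439
  θ3 = atan2(B,A) + arccos(C/0.5392) = 1.2218

θ₁ = 1.0473, θ₂ = 0.6984, θ₃ = 1.2218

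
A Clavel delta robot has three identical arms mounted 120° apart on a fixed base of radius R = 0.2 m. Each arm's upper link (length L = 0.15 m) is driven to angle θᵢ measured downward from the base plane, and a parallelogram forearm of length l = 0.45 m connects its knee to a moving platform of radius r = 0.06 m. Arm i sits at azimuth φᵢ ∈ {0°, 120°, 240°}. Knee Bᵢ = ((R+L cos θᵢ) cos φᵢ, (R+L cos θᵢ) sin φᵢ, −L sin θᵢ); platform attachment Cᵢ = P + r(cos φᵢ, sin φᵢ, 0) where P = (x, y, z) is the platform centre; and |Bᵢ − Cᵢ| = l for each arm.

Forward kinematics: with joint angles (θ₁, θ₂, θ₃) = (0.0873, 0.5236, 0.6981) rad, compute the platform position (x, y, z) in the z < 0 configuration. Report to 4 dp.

S1 = (0.2894·cos0.0°, 0.2894·sin0.0°, -0.0131) = (0.2894, 0.0000, -0.0131)
arm 2 at φ=120.0°: (R−r)+L cos θ2 = 0.2699;  S2 = (-0.1350, 0.2337, -0.0750)
S3 = (0.2549·cos240.0°, 0.2549·sin240.0°, -0.0964) = (-0.1275, -0.2208, -0.0964)
|S₂|²−|S₁|² = -0.0055;  |S₃|²−|S₁|² = -0.0097
plane₁₂: -0.8488x+0.4675y+-0.1238z = -0.0055
Cramer: x(z) = 0.0091-0.1734z;  y(z) = 0.0048-0.0500z
sphere 1 gives Az²+Bz+C=0 with A=1.0326, B=0.1229, C=-0.1237;  B²−4AC=0.5260;  roots -0.4107, 0.2917;  negative root z = -0.4107
x = 0.0803, y = 0.0253

(0.0803, 0.0253, -0.4107)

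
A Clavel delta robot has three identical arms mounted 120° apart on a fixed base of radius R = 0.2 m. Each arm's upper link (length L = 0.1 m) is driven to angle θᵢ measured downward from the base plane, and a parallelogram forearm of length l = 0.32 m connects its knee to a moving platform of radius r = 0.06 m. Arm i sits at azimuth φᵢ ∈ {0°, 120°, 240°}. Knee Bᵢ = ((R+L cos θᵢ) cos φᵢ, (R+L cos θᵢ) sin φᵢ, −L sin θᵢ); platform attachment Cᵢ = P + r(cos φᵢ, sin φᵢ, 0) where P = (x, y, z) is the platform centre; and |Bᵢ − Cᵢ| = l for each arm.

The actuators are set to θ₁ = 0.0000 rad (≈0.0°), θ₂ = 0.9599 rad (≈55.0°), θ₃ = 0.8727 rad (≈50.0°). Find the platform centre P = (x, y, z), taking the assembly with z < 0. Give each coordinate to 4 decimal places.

(0.0808, -0.0078, -0.2775)

S1 = (0.2400·cos0.0°, 0.2400·sin0.0°, 0.0000) = (0.2400, 0.0000, 0.0000)
arm 2 at φ=120.0°: (R−r)+L cos θ2 = 0.1974;  S2 = (-0.0987, 0.1709, -0.0819)
φ3=240.0°: virtual centre (-0.1021, -0.1769, -0.0766), radius l
eliminate P² terms by subtracting sphere 1 from 2 and 3
[-0.6774 0.3418 -0.1638]·P = -0.0119;  [-0.6843 -0.3538 -0.1532]·P = -0.0100
det = 0.4736;  x = 0.0161+-0.2330z,  y = -0.0029+0.0176z
sphere 1 gives Az²+Bz+C=0 with A=1.0546, B=0.1042, C=-0.0523;  B²−4AC=0.2314;  roots -0.2775, 0.1787;  negative root z = -0.2775
x = 0.0808, y = -0.0078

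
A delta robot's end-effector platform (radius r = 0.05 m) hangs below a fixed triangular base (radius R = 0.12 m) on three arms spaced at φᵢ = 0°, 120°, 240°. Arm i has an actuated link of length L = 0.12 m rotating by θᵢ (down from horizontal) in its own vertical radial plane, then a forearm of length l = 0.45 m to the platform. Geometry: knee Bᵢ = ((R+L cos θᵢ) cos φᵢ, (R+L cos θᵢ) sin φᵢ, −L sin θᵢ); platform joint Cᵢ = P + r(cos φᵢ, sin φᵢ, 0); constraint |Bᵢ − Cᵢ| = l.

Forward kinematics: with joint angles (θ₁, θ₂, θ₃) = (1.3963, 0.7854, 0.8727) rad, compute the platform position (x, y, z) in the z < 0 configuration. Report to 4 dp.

S1 = (0.0908·cos0.0°, 0.0908·sin0.0°, -0.1182) = (0.0908, 0.0000, -0.1182)
φ2=120.0°: virtual centre (-0.0774, 0.1341, -0.0849), radius l
S3 = (0.1471·cos240.0°, 0.1471·sin240.0°, -0.0919) = (-0.0736, -0.1274, -0.0919)
subtract pairs → two planes through P
plane₁₂: -0.3365x+0.2682y+0.0666z = 0.0090
det = 0.1739;  x = -0.0253+0.1786z,  y = 0.0017+-0.0244z
into |P−S₁|² = l²: 1.0325z² + 0.1948z + -0.1750 = 0;  Δ = 0.7609;  z = -0.5168 or 0.3281 → z<0 root = -0.5168
x = -0.1176, y = 0.0143

(-0.1176, 0.0143, -0.5168)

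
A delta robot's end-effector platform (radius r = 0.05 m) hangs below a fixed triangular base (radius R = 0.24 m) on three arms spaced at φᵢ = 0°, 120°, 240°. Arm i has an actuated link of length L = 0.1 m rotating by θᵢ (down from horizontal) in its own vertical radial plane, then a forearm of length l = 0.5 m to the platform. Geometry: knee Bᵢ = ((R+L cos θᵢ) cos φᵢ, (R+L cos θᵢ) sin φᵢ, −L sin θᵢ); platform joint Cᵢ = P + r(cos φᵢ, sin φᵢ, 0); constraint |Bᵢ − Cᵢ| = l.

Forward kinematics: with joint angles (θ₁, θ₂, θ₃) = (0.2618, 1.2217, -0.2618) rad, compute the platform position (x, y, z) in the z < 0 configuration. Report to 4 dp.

φ1=0.0°: virtual centre (0.2866, 0.0000, -0.0259), radius l
arm 2 at φ=120.0°: e+L cos θ2 = 0.2242;  O2 = (-0.1121, 0.1942, -0.0940)
O3 = (0.2866·cos240.0°, 0.2866·sin240.0°, 0.0259) = (-0.1433, -0.2482, 0.0259)
subtract pairs → two planes through P
plane₁₂: -0.7974x+0.3883y+-0.1362z = -0.0237
Cramer: x(z) = 0.0161-0.0375z;  y(z) = -0.0279+0.2736z
sphere 1 gives Az²+Bz+C=0 with A=1.0763, B=0.0568, C=-0.1754;  B²−4AC=0.7583;  roots -0.4309, 0.3782;  negative root z = -0.4309
x = 0.0323, y = -0.1458

(0.0323, -0.1458, -0.4309)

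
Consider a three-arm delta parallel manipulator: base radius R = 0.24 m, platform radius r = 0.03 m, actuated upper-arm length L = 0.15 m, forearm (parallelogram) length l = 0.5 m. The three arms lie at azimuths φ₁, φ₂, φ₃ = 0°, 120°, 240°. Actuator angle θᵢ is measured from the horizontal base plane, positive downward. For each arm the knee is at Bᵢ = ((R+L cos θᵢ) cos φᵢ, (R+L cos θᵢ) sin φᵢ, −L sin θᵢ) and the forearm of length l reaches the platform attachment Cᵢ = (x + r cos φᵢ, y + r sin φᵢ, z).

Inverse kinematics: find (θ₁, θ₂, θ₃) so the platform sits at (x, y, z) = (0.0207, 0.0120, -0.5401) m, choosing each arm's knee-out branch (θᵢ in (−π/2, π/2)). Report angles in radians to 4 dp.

θ₁ = 0.9602, θ₂ = 1.0475, θ₃ = 1.1344

rotate P by −φ1: (0.0207, 0.0120, -0.5401)
  e−x'=0.1893;  (l²−L²−(e−x')²−y'²−z²)/2L = -0.3340
  θ1 = atan2(B,A) + arccos(C/0.5723) = 0.9602
rotate P by −φ2: (0.0000, -0.0239, -0.5401)
  A cos θ + B sin θ = C:  0.2100·cos θ + -0.5401·sin θ = -0.3629
  √(A²+B²)=0.5795;  θ2 = -1.2000+2.2475 ≈ 1.0475
φ3=240.0° → target in arm frame (-0.0207, 0.0119)
  A=0.2307, B=-0.5401, C=(l²−L²−A²−y'²−z²)/(2L)=-0.3920
  γ=atan2(-0.5401,0.2307)=-1.1670;  ψ=arccos(-0.6674)=2.3015;  θ3=γ+ψ≈1.1344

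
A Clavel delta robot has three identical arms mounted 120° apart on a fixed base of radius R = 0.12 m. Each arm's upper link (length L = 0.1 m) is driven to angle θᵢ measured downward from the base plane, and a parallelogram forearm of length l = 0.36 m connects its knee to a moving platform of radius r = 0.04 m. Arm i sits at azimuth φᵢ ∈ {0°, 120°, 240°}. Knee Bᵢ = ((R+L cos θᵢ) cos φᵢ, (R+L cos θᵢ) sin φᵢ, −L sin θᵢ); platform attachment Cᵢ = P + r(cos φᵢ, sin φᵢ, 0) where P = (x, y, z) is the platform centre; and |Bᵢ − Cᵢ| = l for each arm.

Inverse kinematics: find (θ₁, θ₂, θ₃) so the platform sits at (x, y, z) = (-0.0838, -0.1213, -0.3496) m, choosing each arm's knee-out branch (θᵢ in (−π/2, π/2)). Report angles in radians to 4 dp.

rotate P by −φ1: (-0.0838, -0.1213, -0.3496)
  e−x'=0.1638;  (l²−L²−(e−x')²−y'²−z²)/2L = -0.2208
  √(A²+B²)=0.3861;  θ1 = -1.1326+2.1797 ≈ 1.0471
arm 2 (φ=120.0°): x'=-0.0631, y'=0.1332
  e−x'=0.1431;  (l²−L²−(e−x')²−y'²−z²)/2L = -0.2043
  γ=atan2(-0.3496,0.1431)=-1.1822;  ψ=arccos(-0.5408)=2.1422;  θ2=γ+ψ≈0.9600
φ3=240.0° → target in arm frame (0.1469, -0.0119)
  A=-0.0669, B=-0.3496, C=(l²−L²−A²−y'²−z²)/(2L)=-0.0362
  γ=atan2(-0.3496,-0.0669)=-1.7600;  ψ=arccos(-0.1018)=1.6727;  θ3=γ+ψ≈-0.0873

θ₁ = 1.0471, θ₂ = 0.9600, θ₃ = -0.0873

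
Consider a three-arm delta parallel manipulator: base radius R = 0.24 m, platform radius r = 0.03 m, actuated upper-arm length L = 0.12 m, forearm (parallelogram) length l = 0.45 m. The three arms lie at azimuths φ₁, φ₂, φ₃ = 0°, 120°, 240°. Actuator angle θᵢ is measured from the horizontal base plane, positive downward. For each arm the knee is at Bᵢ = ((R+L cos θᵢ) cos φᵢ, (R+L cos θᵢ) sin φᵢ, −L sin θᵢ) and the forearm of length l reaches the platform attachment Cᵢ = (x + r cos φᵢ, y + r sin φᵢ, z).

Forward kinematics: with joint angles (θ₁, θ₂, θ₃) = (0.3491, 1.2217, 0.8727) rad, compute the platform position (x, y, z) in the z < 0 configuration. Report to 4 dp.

(0.0822, -0.0382, -0.4194)

φ1=0.0°: virtual centre (0.3228, 0.0000, -0.0410), radius l
arm 2 at φ=120.0°: (R−r)+L cos θ2 = 0.2510;  centre 2 = (-0.1255, 0.2174, -0.1128)
arm 3 at φ=240.0°: (R−r)+L cos θ3 = 0.2871;  centre 3 = (-0.1436, -0.2487, -0.0919)
subtract pairs → two planes through P
linear system: -0.8966x+0.4348y = -0.0301−-0.1434z; -0.9327x+-0.4973y = -0.0150−-0.1018z
det = 0.8514;  x = 0.0252+-0.1357z,  y = -0.0172+0.0500z
into |P−centre ₁|² = l²: 1.0209z² + 0.1611z + -0.1120 = 0;  Δ = 0.4833;  z = -0.4194 or 0.2616 → z<0 root = -0.4194
x = 0.0822, y = -0.0382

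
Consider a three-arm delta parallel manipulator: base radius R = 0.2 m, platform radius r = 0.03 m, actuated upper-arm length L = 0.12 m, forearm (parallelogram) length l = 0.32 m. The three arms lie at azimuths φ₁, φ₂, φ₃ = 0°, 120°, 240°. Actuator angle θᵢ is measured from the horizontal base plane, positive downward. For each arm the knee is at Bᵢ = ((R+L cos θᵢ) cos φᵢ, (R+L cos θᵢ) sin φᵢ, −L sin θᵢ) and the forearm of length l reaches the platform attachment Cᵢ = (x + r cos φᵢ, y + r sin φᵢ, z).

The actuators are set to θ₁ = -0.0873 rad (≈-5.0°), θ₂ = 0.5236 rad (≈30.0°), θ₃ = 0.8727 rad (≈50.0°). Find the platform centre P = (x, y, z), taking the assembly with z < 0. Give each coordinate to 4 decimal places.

S1 = (0.2895·cos0.0°, 0.2895·sin0.0°, 0.0105) = (0.2895, 0.0000, 0.0105)
S2 = (0.2739·cos120.0°, 0.2739·sin120.0°, -0.0600) = (-0.1370, 0.2372, -0.0600)
arm 3 at φ=240.0°: ρ3 = 0.2471;  S3 = (-0.1236, -0.2140, -0.0919)
eliminate P² terms by subtracting sphere 1 from 2 and 3
plane₁₂: -0.8530x+0.4744y+-0.1409z = -0.0053
det = 0.7571;  x = 0.0120+-0.2080z,  y = 0.0105+-0.0769z
quadratic in z: (1.0492)z²+(0.0929)z+(-0.0252)=0, √Δ=0.3380 → z ∈ {-0.2054, 0.1168}; z = -0.2054 (taking z<0)
x = 0.0548, y = 0.0263

(0.0548, 0.0263, -0.2054)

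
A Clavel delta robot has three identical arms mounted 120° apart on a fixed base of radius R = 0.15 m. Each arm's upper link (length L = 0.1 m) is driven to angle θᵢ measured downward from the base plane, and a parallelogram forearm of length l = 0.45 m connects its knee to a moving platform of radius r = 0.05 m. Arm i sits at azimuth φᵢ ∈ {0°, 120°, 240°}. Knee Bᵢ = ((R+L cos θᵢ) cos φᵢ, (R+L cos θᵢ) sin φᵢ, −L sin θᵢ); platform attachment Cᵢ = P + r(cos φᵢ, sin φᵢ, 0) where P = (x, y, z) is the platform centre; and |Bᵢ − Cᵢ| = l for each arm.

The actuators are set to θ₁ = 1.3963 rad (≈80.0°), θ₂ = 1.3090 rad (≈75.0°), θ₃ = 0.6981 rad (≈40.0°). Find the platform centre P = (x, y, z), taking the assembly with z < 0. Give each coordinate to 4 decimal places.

S1 = (0.1174·cos0.0°, 0.1174·sin0.0°, -0.0985) = (0.1174, 0.0000, -0.0985)
arm 2 at φ=120.0°: (R−r)+L cos θ2 = 0.1259;  S2 = (-0.0629, 0.1090, -0.0966)
S3 = (0.1766·cos240.0°, 0.1766·sin240.0°, -0.0643) = (-0.0883, -0.1529, -0.0643)
|S₂|²−|S₁|² = 0.0017;  |S₃|²−|S₁|² = 0.0118
plane₁₂: -0.3606x+0.2180y+0.0038z = 0.0017
Cramer: x(z) = -0.0155+0.0804z;  y(z) = -0.0179+0.1156z
quadratic in z: (1.0198)z²+(0.1715)z+(-0.1748)=0, √Δ=0.8617 → z ∈ {-0.5066, 0.3384}; z = -0.5066 (taking z<0)
x = -0.0562, y = -0.0764

(-0.0562, -0.0764, -0.5066)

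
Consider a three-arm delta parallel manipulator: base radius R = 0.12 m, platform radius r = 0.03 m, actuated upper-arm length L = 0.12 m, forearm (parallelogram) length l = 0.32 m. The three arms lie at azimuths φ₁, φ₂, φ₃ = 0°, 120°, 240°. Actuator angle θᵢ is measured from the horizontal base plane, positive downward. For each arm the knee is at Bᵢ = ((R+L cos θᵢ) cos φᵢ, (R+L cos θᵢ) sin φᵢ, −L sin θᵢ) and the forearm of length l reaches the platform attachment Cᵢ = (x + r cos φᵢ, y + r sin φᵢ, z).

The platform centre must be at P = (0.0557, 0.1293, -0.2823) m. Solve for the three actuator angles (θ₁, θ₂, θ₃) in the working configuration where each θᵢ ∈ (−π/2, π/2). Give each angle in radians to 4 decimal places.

θ₁ = 0.2619, θ₂ = 0.0868, θ₃ = 1.2215

φ1=0.0° → target in arm frame (0.0557, 0.1293)
  A cos θ + B sin θ = C:  0.0343·cos θ + -0.2823·sin θ = -0.0400
  γ=atan2(-0.2823,0.0343)=-1.4499;  ψ=arccos(-0.1405)=1.7117;  θ1=γ+ψ≈0.2619
rotate P by −φ2: (0.0841, -0.1129, -0.2823)
  A=0.0059, B=-0.2823, C=(l²−L²−A²−y'²−z²)/(2L)=-0.0186
  γ=atan2(-0.2823,0.0059)=-1.5500;  ψ=arccos(-0.0660)=1.6368;  θ2=γ+ψ≈0.0868
rotate P by −φ3: (-0.1398, -0.0164, -0.2823)
  A=0.2298, B=-0.2823, C=(l²−L²−A²−y'²−z²)/(2L)=-0.1866
  γ=atan2(-0.2823,0.2298)=-0.8875;  ψ=arccos(-0.5126)=2.1090;  θ3=γ+ψ≈1.2215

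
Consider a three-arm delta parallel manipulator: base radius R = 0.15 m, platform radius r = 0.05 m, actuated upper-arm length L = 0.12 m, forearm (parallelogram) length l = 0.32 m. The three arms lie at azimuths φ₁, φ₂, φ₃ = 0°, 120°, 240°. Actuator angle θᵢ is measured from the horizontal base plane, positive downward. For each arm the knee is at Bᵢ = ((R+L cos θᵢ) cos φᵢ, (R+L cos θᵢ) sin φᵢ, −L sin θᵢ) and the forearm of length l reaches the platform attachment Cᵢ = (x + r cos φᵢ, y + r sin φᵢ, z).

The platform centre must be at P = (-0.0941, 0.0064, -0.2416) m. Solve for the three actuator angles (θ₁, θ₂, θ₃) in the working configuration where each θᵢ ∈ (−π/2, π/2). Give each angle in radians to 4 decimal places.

arm 1 (φ=0.0°): x'=-0.0941, y'=0.0064
  A=0.1941, B=-0.2416, C=(l²−L²−A²−y'²−z²)/(2L)=-0.0337
  √(A²+B²)=0.3099;  θ1 = -0.8940+1.6797 ≈ 0.7857
rotate P by −φ2: (0.0526, 0.0783, -0.2416)
  e−x'=0.0474;  (l²−L²−(e−x')²−y'²−z²)/2L = 0.0886
  √(A²+B²)=0.2462;  θ2 = -1.3770+1.2029 ≈ -0.1741
φ3=240.0° → target in arm frame (0.0415, -0.0847)
  e−x'=0.0585;  (l²−L²−(e−x')²−y'²−z²)/2L = 0.0793
  √(A²+B²)=0.2486;  θ3 = -1.3333+1.2461 ≈ -0.0872

θ₁ = 0.7857, θ₂ = -0.1741, θ₃ = -0.0872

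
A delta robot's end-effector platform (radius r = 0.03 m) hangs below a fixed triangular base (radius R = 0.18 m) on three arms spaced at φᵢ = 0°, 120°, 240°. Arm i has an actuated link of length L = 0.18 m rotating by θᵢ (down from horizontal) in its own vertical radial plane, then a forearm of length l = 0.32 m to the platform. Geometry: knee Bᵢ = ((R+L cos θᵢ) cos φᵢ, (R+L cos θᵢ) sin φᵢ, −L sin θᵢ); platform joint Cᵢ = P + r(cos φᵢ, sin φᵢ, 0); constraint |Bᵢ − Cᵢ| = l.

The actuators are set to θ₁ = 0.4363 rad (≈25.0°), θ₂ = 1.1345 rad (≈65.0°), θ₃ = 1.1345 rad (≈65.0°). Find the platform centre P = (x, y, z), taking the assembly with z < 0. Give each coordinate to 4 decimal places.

arm 1 at φ=0.0°: (R−r)+L cos θ1 = 0.3131;  O1 = (0.3131, 0.0000, -0.0761)
arm 2 at φ=120.0°: (R−r)+L cos θ2 = 0.2261;  O2 = (-0.1130, 0.1958, -0.1631)
arm 3 at φ=240.0°: (R−r)+L cos θ3 = 0.2261;  O3 = (-0.1130, -0.1958, -0.1631)
|O₂|²−|O₁|² = -0.0261;  |O₃|²−|O₁|² = -0.0261
linear system: -0.8523x+0.3916y = -0.0261−-0.1741z; -0.8523x+-0.3916y = -0.0261−-0.1741z
det = 0.6675;  x = 0.0306+-0.2043z,  y = 0.0000+0.0000z
into |P−O₁|² = l²: 1.0417z² + 0.2676z + -0.0168 = 0;  Δ = 0.1416;  z = -0.3091 or 0.0522 → z<0 root = -0.3091
x = 0.0938, y = 0.0000

(0.0938, 0.0000, -0.3091)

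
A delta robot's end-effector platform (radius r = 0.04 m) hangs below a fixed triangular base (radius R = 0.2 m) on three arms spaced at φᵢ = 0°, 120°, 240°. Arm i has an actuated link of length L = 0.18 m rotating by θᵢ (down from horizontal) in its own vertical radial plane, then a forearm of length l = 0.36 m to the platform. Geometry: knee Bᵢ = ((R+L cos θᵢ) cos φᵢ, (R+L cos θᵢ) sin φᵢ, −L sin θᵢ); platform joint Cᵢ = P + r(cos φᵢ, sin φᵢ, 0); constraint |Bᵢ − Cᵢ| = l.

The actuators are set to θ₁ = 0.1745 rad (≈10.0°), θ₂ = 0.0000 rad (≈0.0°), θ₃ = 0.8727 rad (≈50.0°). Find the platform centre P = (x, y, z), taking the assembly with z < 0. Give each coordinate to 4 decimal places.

S1 = (0.3373·cos0.0°, 0.3373·sin0.0°, -0.0313) = (0.3373, 0.0000, -0.0313)
arm 2 at φ=120.0°: ρ2 = 0.3400;  S2 = (-0.1700, 0.2944, 0.0000)
S3 = (0.2757·cos240.0°, 0.2757·sin240.0°, -0.1379) = (-0.1378, -0.2388, -0.1379)
eliminate P² terms by subtracting sphere 1 from 2 and 3
plane₁₂: -1.0145x+0.5889y+0.0625z = 0.0009
det = 1.0440;  x = 0.0107+-0.0917z,  y = 0.0199+-0.2641z
quadratic in z: (1.0782)z²+(0.1119)z+(-0.0216)=0, √Δ=0.3250 → z ∈ {-0.2026, 0.0988}; z = -0.2026 (taking z<0)
x = 0.0293, y = 0.0735

(0.0293, 0.0735, -0.2026)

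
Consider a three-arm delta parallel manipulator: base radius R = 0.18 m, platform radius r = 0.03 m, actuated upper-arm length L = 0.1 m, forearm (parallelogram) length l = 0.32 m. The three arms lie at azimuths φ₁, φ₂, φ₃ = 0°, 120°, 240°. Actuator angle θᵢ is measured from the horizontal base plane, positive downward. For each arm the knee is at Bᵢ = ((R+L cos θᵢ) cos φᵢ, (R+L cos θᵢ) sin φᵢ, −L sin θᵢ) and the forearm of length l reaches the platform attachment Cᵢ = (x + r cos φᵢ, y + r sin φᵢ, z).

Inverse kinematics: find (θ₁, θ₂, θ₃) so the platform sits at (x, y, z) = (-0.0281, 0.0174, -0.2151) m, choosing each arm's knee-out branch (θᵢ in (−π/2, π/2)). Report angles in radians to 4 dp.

θ₁ = 0.4362, θ₂ = -0.1744, θ₃ = 0.1754

arm 1 (φ=0.0°): x'=-0.0281, y'=0.0174
  A=0.1781, B=-0.2151, C=(l²−L²−A²−y'²−z²)/(2L)=0.0705
  γ=atan2(-0.2151,0.1781)=-0.8792;  ψ=arccos(0.2526)=1.3154;  θ1=γ+ψ≈0.4362
arm 2 (φ=120.0°): x'=0.0291, y'=0.0156
  A cos θ + B sin θ = C:  0.1209·cos θ + -0.2151·sin θ = 0.1564
  θ2 = atan2(B,A) + arccos(C/0.2467) = -0.1744
φ3=240.0° → target in arm frame (-0.0010, -0.0330)
  A cos θ + B sin θ = C:  0.1510·cos θ + -0.2151·sin θ = 0.1112
  √(A²+B²)=0.2628;  θ3 = -0.9587+1.1341 ≈ 0.1754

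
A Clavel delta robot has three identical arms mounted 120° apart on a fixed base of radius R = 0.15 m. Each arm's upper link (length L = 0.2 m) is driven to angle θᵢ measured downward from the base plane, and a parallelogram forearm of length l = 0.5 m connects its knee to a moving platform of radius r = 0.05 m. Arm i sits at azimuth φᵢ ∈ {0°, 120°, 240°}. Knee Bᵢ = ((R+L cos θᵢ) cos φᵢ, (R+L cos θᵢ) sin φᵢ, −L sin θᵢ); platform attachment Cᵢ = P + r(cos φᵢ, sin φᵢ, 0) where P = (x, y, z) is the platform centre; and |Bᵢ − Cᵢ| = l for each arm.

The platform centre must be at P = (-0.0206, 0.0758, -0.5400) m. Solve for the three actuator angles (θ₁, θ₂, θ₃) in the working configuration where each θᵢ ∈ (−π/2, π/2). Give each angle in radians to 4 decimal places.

θ₁ = 0.6981, θ₂ = 0.4364, θ₃ = 0.7856

φ1=0.0° → target in arm frame (-0.0206, 0.0758)
  A cos θ + B sin θ = C:  0.1206·cos θ + -0.5400·sin θ = -0.2547
  γ=atan2(-0.5400,0.1206)=-1.3511;  ψ=arccos(-0.4604)=2.0492;  θ1=γ+ψ≈0.6981
arm 2 (φ=120.0°): x'=0.0759, y'=-0.0201
  A=0.0241, B=-0.5400, C=(l²−L²−A²−y'²−z²)/(2L)=-0.2065
  √(A²+B²)=0.5405;  θ2 = -1.5263+1.9627 ≈ 0.4364
φ3=240.0° → target in arm frame (-0.0553, -0.0557)
  e−x'=0.1553;  (l²−L²−(e−x')²−y'²−z²)/2L = -0.2721
  γ=atan2(-0.5400,0.1553)=-1.2907;  ψ=arccos(-0.4842)=2.0763;  θ3=γ+ψ≈0.7856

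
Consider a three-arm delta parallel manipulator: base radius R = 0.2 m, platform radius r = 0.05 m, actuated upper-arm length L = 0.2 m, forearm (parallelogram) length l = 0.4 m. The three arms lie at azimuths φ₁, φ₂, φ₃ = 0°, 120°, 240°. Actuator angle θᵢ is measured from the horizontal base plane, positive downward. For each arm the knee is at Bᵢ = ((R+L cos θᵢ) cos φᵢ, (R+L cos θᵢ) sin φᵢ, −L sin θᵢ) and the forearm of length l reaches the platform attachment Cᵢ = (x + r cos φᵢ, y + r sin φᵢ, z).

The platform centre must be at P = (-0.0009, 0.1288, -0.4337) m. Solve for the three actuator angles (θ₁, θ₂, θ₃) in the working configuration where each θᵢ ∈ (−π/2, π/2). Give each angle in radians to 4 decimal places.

θ₁ = 0.9597, θ₂ = 0.5237, θ₃ = 1.3088

arm 1 (φ=0.0°): x'=-0.0009, y'=0.1288
  A cos θ + B sin θ = C:  0.1509·cos θ + -0.4337·sin θ = -0.2686
  θ1 = atan2(B,A) + arccos(C/0.4592) = 0.9597
rotate P by −φ2: (0.1120, -0.0636, -0.4337)
  e−x'=0.0380;  (l²−L²−(e−x')²−y'²−z²)/2L = -0.1840
  θ2 = atan2(B,A) + arccos(C/0.4354) = 0.5237
rotate P by −φ3: (-0.1111, -0.0652, -0.4337)
  e−x'=0.2611;  (l²−L²−(e−x')²−y'²−z²)/2L = -0.3513
  γ=atan2(-0.4337,0.2611)=-1.0289;  ψ=arccos(-0.6939)=2.3377;  θ3=γ+ψ≈1.3088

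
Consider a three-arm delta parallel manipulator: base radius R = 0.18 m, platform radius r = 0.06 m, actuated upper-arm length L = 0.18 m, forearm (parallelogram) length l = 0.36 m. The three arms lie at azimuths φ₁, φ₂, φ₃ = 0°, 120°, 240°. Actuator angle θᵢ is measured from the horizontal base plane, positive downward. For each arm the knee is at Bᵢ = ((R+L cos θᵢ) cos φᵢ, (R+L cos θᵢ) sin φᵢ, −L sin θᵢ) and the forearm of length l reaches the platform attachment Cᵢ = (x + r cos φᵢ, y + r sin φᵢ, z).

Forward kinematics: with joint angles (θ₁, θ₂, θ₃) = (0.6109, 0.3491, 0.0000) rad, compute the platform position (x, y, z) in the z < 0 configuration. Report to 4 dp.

arm 1 at φ=0.0°: ρ1 = 0.2674;  O1 = (0.2674, 0.0000, -0.1032)
O2 = (0.2891·cos120.0°, 0.2891·sin120.0°, -0.0616) = (-0.1446, 0.2504, -0.0616)
φ3=240.0°: virtual centre (-0.1500, -0.2598, 0.0000), radius l
eliminate P² terms by subtracting sphere 1 from 2 and 3
[-0.8240 0.5008 0.0834]·P = 0.0052;  [-0.8349 -0.5196 0.2065]·P = 0.0078
det = 0.8463;  x = -0.0078+0.1734z,  y = -0.0025+0.1188z
into |P−O₁|² = l²: 1.0442z² + 0.1105z + -0.0432 = 0;  Δ = 0.1925;  z = -0.2630 or 0.1572 → z<0 root = -0.2630
x = -0.0534, y = -0.0337

(-0.0534, -0.0337, -0.2630)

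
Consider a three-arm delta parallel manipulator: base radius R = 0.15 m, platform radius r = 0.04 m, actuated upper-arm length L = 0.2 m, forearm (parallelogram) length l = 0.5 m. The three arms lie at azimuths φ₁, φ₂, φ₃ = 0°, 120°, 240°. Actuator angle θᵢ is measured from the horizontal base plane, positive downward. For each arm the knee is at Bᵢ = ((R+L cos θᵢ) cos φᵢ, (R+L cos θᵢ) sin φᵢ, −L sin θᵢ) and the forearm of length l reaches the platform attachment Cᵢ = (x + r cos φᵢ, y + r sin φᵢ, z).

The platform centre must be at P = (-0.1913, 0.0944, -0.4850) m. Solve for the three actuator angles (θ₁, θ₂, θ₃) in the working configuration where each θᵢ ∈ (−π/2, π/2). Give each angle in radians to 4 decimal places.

θ₁ = 1.1346, θ₂ = 0.0875, θ₃ = 0.6108

arm 1 (φ=0.0°): x'=-0.1913, y'=0.0944
  A cos θ + B sin θ = C:  0.3013·cos θ + -0.4850·sin θ = -0.3123
  √(A²+B²)=0.5710;  θ1 = -1.0149+2.1495 ≈ 1.1346
rotate P by −φ2: (0.1774, 0.1185, -0.4850)
  A cos θ + B sin θ = C:  -0.0674·cos θ + -0.4850·sin θ = -0.1095
  θ2 = atan2(B,A) + arccos(C/0.4897) = 0.0875
φ3=240.0° → target in arm frame (0.0139, -0.2129)
  e−x'=0.0961;  (l²−L²−(e−x')²−y'²−z²)/2L = -0.1994
  γ=atan2(-0.4850,0.0961)=-1.3752;  ψ=arccos(-0.4034)=1.9860;  θ3=γ+ψ≈0.6108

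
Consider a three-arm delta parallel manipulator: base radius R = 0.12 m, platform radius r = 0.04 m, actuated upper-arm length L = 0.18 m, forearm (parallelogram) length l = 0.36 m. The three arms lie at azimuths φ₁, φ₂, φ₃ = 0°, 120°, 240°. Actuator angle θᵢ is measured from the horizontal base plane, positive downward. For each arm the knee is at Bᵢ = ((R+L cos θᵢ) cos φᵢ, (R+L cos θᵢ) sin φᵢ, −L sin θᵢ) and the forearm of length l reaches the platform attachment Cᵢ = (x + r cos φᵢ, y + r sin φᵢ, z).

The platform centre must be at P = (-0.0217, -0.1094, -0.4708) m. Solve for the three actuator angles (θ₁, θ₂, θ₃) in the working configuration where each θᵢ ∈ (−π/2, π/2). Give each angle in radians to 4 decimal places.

θ₁ = 1.2219, θ₂ = 1.3968, θ₃ = 0.7857

rotate P by −φ1: (-0.0217, -0.1094, -0.4708)
  A=0.1017, B=-0.4708, C=(l²−L²−A²−y'²−z²)/(2L)=-0.4077
  √(A²+B²)=0.4817;  θ1 = -1.3580+2.5800 ≈ 1.2219
arm 2 (φ=120.0°): x'=-0.0839, y'=0.0735
  A cos θ + B sin θ = C:  0.1639·cos θ + -0.4708·sin θ = -0.4353
  γ=atan2(-0.4708,0.1639)=-1.2358;  ψ=arccos(-0.8732)=2.6326;  θ2=γ+ψ≈1.3968
arm 3 (φ=240.0°): x'=0.1056, y'=0.0359
  A cos θ + B sin θ = C:  -0.0256·cos θ + -0.4708·sin θ = -0.3511
  √(A²+B²)=0.4715;  θ3 = -1.6251+2.4108 ≈ 0.7857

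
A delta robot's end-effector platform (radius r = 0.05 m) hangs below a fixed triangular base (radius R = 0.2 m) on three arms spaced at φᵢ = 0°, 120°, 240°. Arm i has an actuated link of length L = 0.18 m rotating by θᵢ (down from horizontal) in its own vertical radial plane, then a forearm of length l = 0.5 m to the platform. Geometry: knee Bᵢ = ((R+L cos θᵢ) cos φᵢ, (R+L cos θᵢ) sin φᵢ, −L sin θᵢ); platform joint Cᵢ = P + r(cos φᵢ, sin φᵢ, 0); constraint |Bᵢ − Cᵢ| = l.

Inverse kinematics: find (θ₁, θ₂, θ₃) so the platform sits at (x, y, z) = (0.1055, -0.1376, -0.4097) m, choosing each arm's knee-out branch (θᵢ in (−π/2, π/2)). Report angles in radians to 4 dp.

rotate P by −φ1: (0.1055, -0.1376, -0.4097)
  e−x'=0.0445;  (l²−L²−(e−x')²−y'²−z²)/2L = 0.0801
  θ1 = atan2(B,A) + arccos(C/0.4121) = -0.0874
arm 2 (φ=120.0°): x'=-0.1719, y'=-0.0226
  A=0.3219, B=-0.4097, C=(l²−L²−A²−y'²−z²)/(2L)=-0.1511
  √(A²+B²)=0.5210;  θ2 = -0.9048+1.8650 ≈ 0.9602
rotate P by −φ3: (0.0664, 0.1602, -0.4097)
  A=0.0836, B=-0.4097, C=(l²−L²−A²−y'²−z²)/(2L)=0.0475
  θ3 = atan2(B,A) + arccos(C/0.4181) = 0.0874

θ₁ = -0.0874, θ₂ = 0.9602, θ₃ = 0.0874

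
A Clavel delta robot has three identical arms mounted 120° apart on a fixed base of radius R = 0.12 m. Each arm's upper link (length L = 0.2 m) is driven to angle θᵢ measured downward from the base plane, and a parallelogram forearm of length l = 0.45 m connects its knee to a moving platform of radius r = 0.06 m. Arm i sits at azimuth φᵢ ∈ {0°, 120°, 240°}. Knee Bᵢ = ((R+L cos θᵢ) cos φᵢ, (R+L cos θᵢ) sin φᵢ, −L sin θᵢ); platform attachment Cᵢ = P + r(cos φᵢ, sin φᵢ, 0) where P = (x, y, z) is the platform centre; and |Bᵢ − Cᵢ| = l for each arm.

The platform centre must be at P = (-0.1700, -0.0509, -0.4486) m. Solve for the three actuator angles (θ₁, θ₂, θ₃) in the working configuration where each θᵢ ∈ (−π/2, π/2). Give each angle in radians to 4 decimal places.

φ1=0.0° → target in arm frame (-0.1700, -0.0509)
  e−x'=0.2300;  (l²−L²−(e−x')²−y'²−z²)/2L = -0.2356
  γ=atan2(-0.4486,0.2300)=-1.0970;  ψ=arccos(-0.4673)=2.0570;  θ1=γ+ψ≈0.9600
rotate P by −φ2: (0.0409, 0.1727, -0.4486)
  A=0.0191, B=-0.4486, C=(l²−L²−A²−y'²−z²)/(2L)=-0.1723
  θ2 = atan2(B,A) + arccos(C/0.4490) = 0.4364
arm 3 (φ=240.0°): x'=0.1291, y'=-0.1218
  e−x'=-0.0691;  (l²−L²−(e−x')²−y'²−z²)/2L = -0.1459
  θ3 = atan2(B,A) + arccos(C/0.4539) = 0.1744

θ₁ = 0.9600, θ₂ = 0.4364, θ₃ = 0.1744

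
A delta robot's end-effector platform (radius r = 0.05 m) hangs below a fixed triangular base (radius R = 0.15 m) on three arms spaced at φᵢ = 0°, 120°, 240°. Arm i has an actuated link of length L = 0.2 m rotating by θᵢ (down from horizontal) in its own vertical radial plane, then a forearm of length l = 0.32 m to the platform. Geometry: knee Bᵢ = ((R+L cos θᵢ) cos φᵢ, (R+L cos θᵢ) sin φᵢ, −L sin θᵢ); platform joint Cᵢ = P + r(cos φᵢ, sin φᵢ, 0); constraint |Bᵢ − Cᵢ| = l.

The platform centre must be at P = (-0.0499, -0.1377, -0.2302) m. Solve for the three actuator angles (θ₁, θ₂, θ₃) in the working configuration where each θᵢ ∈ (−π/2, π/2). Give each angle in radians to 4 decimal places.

φ1=0.0° → target in arm frame (-0.0499, -0.1377)
  A cos θ + B sin θ = C:  0.1499·cos θ + -0.2302·sin θ = -0.0801
  γ=atan2(-0.2302,0.1499)=-0.9936;  ψ=arccos(-0.2914)=1.8665;  θ1=γ+ψ≈0.8729
φ2=120.0° → target in arm frame (-0.0943, 0.1121)
  e−x'=0.1943;  (l²−L²−(e−x')²−y'²−z²)/2L = -0.1023
  θ2 = atan2(B,A) + arccos(C/0.3012) = 1.0474
arm 3 (φ=240.0°): x'=0.1442, y'=0.0256
  A=-0.0442, B=-0.2302, C=(l²−L²−A²−y'²−z²)/(2L)=0.0170
  γ=atan2(-0.2302,-0.0442)=-1.7605;  ψ=arccos(0.0725)=1.4982;  θ3=γ+ψ≈-0.2623

θ₁ = 0.8729, θ₂ = 1.0474, θ₃ = -0.2623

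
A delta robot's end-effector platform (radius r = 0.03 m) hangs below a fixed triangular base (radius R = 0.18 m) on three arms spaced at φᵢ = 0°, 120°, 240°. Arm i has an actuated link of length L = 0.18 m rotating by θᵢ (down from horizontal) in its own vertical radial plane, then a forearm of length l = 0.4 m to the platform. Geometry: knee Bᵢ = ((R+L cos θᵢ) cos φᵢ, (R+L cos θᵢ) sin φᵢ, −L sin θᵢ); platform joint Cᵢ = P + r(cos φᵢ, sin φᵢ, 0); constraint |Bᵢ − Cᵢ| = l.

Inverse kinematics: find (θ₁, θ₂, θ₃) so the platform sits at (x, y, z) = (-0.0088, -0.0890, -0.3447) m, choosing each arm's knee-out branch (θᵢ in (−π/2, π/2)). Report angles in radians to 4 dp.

φ1=0.0° → target in arm frame (-0.0088, -0.0890)
  e−x'=0.1588;  (l²−L²−(e−x')²−y'²−z²)/2L = -0.0677
  γ=atan2(-0.3447,0.1588)=-1.1391;  ψ=arccos(-0.1783)=1.7500;  θ1=γ+ψ≈0.6109
arm 2 (φ=120.0°): x'=-0.0727, y'=0.0521
  A=0.2227, B=-0.3447, C=(l²−L²−A²−y'²−z²)/(2L)=-0.1209
  γ=atan2(-0.3447,0.2227)=-0.9972;  ψ=arccos(-0.2946)=1.8698;  θ2=γ+ψ≈0.8726
φ3=240.0° → target in arm frame (0.0815, 0.0369)
  A=0.0685, B=-0.3447, C=(l²−L²−A²−y'²−z²)/(2L)=0.0076
  θ3 = atan2(B,A) + arccos(C/0.3514) = 0.1747

θ₁ = 0.6109, θ₂ = 0.8726, θ₃ = 0.1747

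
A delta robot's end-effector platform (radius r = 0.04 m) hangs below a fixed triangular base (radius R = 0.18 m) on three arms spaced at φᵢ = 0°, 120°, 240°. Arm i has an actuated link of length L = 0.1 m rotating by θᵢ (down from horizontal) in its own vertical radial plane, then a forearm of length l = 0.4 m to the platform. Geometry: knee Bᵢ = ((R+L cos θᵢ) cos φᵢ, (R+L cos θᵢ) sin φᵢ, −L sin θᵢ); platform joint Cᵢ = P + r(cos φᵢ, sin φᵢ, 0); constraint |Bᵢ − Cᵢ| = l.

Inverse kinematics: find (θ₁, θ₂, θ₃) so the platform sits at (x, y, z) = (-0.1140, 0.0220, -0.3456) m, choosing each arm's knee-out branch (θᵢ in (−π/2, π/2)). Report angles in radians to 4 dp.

rotate P by −φ1: (-0.1140, 0.0220, -0.3456)
  A cos θ + B sin θ = C:  0.2540·cos θ + -0.3456·sin θ = -0.1722
  √(A²+B²)=0.4289;  θ1 = -0.9370+1.9839 ≈ 1.0469
φ2=120.0° → target in arm frame (0.0761, 0.0877)
  A cos θ + B sin θ = C:  0.0639·cos θ + -0.3456·sin θ = 0.0939
  γ=atan2(-0.3456,0.0639)=-1.3878;  ψ=arccos(0.2671)=1.3004;  θ2=γ+ψ≈-0.0874
arm 3 (φ=240.0°): x'=0.0379, y'=-0.1097
  A=0.1021, B=-0.3456, C=(l²−L²−A²−y'²−z²)/(2L)=0.0405
  √(A²+B²)=0.3604;  θ3 = -1.2837+1.4581 ≈ 0.1744

θ₁ = 1.0469, θ₂ = -0.0874, θ₃ = 0.1744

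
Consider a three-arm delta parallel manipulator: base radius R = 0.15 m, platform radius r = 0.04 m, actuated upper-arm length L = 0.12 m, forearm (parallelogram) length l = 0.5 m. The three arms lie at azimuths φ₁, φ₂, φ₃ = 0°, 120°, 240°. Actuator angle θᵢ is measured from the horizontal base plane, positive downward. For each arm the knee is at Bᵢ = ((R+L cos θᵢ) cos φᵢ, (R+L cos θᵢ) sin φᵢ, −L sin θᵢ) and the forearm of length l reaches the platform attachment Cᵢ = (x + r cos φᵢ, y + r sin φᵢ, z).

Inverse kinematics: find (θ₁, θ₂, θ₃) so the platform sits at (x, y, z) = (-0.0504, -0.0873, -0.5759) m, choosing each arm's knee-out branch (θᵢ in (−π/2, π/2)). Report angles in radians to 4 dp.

θ₁ = 1.3959, θ₂ = 1.3959, θ₃ = 0.7851

arm 1 (φ=0.0°): x'=-0.0504, y'=-0.0873
  A cos θ + B sin θ = C:  0.1604·cos θ + -0.5759·sin θ = -0.5392
  θ1 = atan2(B,A) + arccos(C/0.5978) = 1.3959
arm 2 (φ=120.0°): x'=-0.0504, y'=0.0873
  A cos θ + B sin θ = C:  0.1604·cos θ + -0.5759·sin θ = -0.5392
  √(A²+B²)=0.5978;  θ2 = -1.2992+2.6951 ≈ 1.3959
arm 3 (φ=240.0°): x'=0.1008, y'=0.0000
  A cos θ + B sin θ = C:  0.0092·cos θ + -0.5759·sin θ = -0.4006
  θ3 = atan2(B,A) + arccos(C/0.5760) = 0.7851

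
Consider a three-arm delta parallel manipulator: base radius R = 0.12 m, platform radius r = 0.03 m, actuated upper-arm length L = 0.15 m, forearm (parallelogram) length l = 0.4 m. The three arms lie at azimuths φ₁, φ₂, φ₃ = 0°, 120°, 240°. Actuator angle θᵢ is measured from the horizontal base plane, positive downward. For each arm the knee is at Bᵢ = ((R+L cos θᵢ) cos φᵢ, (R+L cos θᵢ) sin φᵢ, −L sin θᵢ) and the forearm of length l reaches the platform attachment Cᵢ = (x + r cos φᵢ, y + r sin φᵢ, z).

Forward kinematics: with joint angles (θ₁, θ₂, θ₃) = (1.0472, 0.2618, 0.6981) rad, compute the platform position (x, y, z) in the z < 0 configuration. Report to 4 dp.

centre 1 = (0.1650·cos0.0°, 0.1650·sin0.0°, -0.1299) = (0.1650, 0.0000, -0.1299)
φ2=120.0°: virtual centre (-0.1174, 0.2034, -0.0388), radius l
centre 3 = (0.2049·cos240.0°, 0.2049·sin240.0°, -0.0964) = (-0.1025, -0.1775, -0.0964)
eliminate P² terms by subtracting sphere 1 from 2 and 3
[-0.5649 0.4068 0.1822]·P = 0.0126;  [-0.5349 -0.3549 0.0670]·P = 0.0072
det = 0.4181;  x = -0.0177+0.2198z,  y = 0.0064+-0.1426z
into |P−centre ₁|² = l²: 1.0686z² + 0.1777z + -0.1097 = 0;  Δ = 0.5006;  z = -0.4142 or 0.2479 → z<0 root = -0.4142
x = -0.1087, y = 0.0654

(-0.1087, 0.0654, -0.4142)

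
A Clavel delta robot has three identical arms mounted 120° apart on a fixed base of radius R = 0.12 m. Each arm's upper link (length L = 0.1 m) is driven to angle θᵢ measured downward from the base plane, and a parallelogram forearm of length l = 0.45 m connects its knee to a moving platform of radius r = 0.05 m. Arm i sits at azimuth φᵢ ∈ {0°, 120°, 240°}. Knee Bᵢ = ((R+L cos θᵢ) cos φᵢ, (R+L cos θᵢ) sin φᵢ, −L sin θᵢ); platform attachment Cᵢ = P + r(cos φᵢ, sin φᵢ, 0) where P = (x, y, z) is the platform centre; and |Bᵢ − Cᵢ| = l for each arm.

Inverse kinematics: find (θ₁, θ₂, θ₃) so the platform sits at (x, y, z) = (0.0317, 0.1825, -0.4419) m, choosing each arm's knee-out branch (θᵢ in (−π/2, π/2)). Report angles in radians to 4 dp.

arm 1 (φ=0.0°): x'=0.0317, y'=0.1825
  A=0.0383, B=-0.4419, C=(l²−L²−A²−y'²−z²)/(2L)=-0.1877
  √(A²+B²)=0.4436;  θ1 = -1.4843+2.0078 ≈ 0.5235
φ2=120.0° → target in arm frame (0.1422, -0.1187)
  A=-0.0722, B=-0.4419, C=(l²−L²−A²−y'²−z²)/(2L)=-0.1104
  γ=atan2(-0.4419,-0.0722)=-1.7327;  ψ=arccos(-0.2465)=1.8199;  θ2=γ+ψ≈0.0872
rotate P by −φ3: (-0.1739, -0.0638, -0.4419)
  A cos θ + B sin θ = C:  0.2439·cos θ + -0.4419·sin θ = -0.3317
  √(A²+B²)=0.5047;  θ3 = -1.0665+2.2878 ≈ 1.2213

θ₁ = 0.5235, θ₂ = 0.0872, θ₃ = 1.2213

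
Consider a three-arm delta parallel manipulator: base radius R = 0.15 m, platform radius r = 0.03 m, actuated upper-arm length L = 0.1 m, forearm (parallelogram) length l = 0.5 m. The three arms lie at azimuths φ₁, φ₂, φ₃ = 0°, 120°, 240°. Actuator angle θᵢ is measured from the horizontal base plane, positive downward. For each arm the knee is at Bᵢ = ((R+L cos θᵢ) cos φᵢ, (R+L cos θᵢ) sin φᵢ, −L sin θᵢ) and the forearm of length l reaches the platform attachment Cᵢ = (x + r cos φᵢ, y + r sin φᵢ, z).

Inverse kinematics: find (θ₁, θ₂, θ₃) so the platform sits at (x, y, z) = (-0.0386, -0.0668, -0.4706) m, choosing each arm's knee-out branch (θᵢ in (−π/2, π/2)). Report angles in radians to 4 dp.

θ₁ = 0.4369, θ₂ = 0.4366, θ₃ = -0.0868

φ1=0.0° → target in arm frame (-0.0386, -0.0668)
  A=0.1586, B=-0.4706, C=(l²−L²−A²−y'²−z²)/(2L)=-0.0554
  θ1 = atan2(B,A) + arccos(C/0.4966) = 0.4369
rotate P by −φ2: (-0.0386, 0.0668, -0.4706)
  A=0.1586, B=-0.4706, C=(l²−L²−A²−y'²−z²)/(2L)=-0.0553
  √(A²+B²)=0.4966;  θ2 = -1.2458+1.6825 ≈ 0.4366
φ3=240.0° → target in arm frame (0.0772, 0.0000)
  e−x'=0.0428;  (l²−L²−(e−x')²−y'²−z²)/2L = 0.0835
  √(A²+B²)=0.4725;  θ3 = -1.4800+1.3932 ≈ -0.0868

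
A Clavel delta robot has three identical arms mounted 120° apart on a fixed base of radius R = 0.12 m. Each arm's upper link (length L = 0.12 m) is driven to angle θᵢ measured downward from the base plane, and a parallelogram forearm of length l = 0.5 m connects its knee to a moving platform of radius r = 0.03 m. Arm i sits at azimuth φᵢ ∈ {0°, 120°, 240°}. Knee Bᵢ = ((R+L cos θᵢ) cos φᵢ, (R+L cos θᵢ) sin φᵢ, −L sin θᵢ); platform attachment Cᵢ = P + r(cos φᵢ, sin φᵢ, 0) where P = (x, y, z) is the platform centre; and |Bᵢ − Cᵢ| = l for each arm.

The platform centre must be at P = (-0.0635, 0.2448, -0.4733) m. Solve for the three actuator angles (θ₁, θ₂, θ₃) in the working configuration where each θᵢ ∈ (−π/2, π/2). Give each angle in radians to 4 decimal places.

θ₁ = 0.9598, θ₂ = -0.1747, θ₃ = 1.3088

φ1=0.0° → target in arm frame (-0.0635, 0.2448)
  A=0.1535, B=-0.4733, C=(l²−L²−A²−y'²−z²)/(2L)=-0.2996
  γ=atan2(-0.4733,0.1535)=-1.2572;  ψ=arccos(-0.6021)=2.2169;  θ1=γ+ψ≈0.9598
rotate P by −φ2: (0.2438, -0.0674, -0.4733)
  e−x'=-0.1538;  (l²−L²−(e−x')²−y'²−z²)/2L = -0.0692
  θ2 = atan2(B,A) + arccos(C/0.4976) = -0.1747
rotate P by −φ3: (-0.1803, -0.1774, -0.4733)
  A=0.2703, B=-0.4733, C=(l²−L²−A²−y'²−z²)/(2L)=-0.3872
  √(A²+B²)=0.5450;  θ3 = -1.0520+2.3608 ≈ 1.3088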